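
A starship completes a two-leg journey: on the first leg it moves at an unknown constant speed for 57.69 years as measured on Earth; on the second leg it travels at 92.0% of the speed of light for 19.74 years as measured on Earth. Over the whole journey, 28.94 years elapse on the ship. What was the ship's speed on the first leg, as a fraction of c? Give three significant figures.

Leg 1: speed unknown; τ_1 = 57.69/γ_1.
Leg 2: β = 0.920; γ = 1/√(1 − 0.920²) = 1/√0.1536 = 2.552; τ_2 = 19.74/2.552 = 7.736 years.
Total proper time: τ_1 + 7.736 = 28.94, so τ_1 = 28.94 − 7.736 = 21.20 years.
γ_1 = 57.69/21.20 = 2.721; β = √(1 − 1/γ²) = √0.8649.

β = 0.930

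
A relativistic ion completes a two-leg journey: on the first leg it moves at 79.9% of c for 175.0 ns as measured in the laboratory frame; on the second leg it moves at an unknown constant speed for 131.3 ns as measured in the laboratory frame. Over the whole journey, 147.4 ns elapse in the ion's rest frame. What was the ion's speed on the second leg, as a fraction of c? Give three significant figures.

β = 0.947

Leg 1: β = 0.799; γ = 1/√(1 − 0.799²) = 1/√0.3616 = 1.663; τ_1 = 175.0/1.663 = 105.2 ns.
Leg 2: speed unknown; τ_2 = 131.3/γ_2.
Total proper time: 105.2 + τ_2 = 147.4, so τ_2 = 147.4 − 105.2 = 42.17 ns.
γ_2 = 131.3/42.17 = 3.114; β = √(1 − 1/γ²) = √0.8969.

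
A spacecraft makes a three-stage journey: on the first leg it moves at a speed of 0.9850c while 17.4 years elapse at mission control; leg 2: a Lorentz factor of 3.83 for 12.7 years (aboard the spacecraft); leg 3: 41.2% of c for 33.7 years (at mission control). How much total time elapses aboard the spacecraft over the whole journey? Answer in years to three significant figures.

Leg 1: γ = 1/√(1 − 0.9850²) = 1/√0.02977 = 5.795; τ_1 = 17.4/5.795 = 3.002 years.
Leg 2: 12.7 years is already measured aboard the spacecraft.
Leg 3: β = 0.412; γ = 1/√(1 − 0.412²) = 1/√0.8303 = 1.097; τ_3 = 33.7/1.097 = 30.71 years.
Total: 3.002 + 12.70 + 30.71 years.

τ = 46.4 years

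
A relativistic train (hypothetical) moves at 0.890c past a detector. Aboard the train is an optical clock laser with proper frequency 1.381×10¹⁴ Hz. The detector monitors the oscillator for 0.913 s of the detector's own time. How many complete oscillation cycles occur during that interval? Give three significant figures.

N = 5.75×10¹³

γ = 1/√(1 − 0.890²) = 1/√0.2079 = 2.193
During 0.913 s of lab time, the oscillator's proper time advances by τ = Δt/γ = 0.913/2.193 = 0.4163 s = 4.163×10⁻¹ s.
N = f × τ = 1.381×10¹⁴ × 4.163×10⁻¹ = 5.749×10¹³.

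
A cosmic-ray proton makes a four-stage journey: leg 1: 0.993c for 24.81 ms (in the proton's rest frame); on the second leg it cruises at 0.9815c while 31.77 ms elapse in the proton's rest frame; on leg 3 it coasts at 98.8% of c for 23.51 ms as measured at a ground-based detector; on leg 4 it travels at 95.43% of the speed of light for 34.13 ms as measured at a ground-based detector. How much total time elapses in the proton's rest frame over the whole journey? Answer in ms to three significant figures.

τ = 70.4 ms

Leg 1: 24.81 ms is already measured in the proton's rest frame.
Leg 2: 31.77 ms is already measured in the proton's rest frame.
Leg 3: β = 0.988; γ = 1/√(1 − 0.988²) = 1/√0.02386 = 6.474; τ_3 = 23.51/6.474 = 3.631 ms.
Leg 4: β = 0.9543; γ = 1/√(1 − 0.9543²) = 1/√0.08931 = 3.346; τ_4 = 34.13/3.346 = 10.20 ms.
Total: 24.81 + 31.77 + 3.631 + 10.20 ms.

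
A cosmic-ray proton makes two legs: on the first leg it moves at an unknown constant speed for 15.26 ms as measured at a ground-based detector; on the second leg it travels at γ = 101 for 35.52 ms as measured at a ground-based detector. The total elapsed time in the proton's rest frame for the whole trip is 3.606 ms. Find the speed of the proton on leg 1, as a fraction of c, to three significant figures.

β = 0.977

Leg 1: speed unknown; τ_1 = 15.26/γ_1.
Leg 2: γ = 101; τ_2 = 35.52/101.0 = 0.3517 ms.
Total proper time: τ_1 + 0.3517 = 3.606, so τ_1 = 3.606 − 0.3517 = 3.254 ms.
γ_1 = 15.26/3.254 = 4.689; β = √(1 − 1/γ²) = √0.9545.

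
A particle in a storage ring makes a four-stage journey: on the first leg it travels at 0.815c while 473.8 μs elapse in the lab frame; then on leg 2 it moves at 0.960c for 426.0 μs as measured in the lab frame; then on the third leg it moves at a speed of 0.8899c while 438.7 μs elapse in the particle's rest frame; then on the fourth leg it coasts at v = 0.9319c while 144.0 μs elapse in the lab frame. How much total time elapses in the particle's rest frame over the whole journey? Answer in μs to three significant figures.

τ = 885 μs

Leg 1: γ = 1/√(1 − 0.815²) = 1/√0.3358 = 1.726; τ_1 = 473.8/1.726 = 274.5 μs.
Leg 2: γ = 1/√(1 − 0.960²) = 25/7 ≈ 3.571; τ_2 = 426.0/3.571 = 119.3 μs.
Leg 3: 438.7 μs is already measured in the particle's rest frame.
Leg 4: γ = 1/√(1 − 0.9319²) = 1/√0.1316 = 2.757; τ_4 = 144.0/2.757 = 52.23 μs.
Total: 274.5 + 119.3 + 438.7 + 52.23 μs.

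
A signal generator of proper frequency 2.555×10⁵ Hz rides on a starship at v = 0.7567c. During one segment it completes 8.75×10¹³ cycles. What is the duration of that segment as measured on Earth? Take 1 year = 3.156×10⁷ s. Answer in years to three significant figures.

γ = 1/√(1 − 0.7567²) = 1/√0.4274 = 1.530
Proper time for N cycles: τ = N/f = 8.75×10¹³/(2.555×10⁵) = 3.425×10⁸ s = 10.85 years.
Lab-frame duration Δt = γτ = 1.530 × 10.85 = 16.60 years.

Δt = 16.6 years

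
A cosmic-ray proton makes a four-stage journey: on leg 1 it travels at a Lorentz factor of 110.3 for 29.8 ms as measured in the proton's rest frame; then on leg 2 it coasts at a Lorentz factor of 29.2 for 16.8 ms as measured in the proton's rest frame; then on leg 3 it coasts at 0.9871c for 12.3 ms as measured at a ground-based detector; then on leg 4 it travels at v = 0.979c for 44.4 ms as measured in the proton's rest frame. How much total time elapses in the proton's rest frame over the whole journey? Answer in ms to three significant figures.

τ = 93.0 ms

Leg 1: 29.8 ms is already measured in the proton's rest frame.
Leg 2: 16.8 ms is already measured in the proton's rest frame.
Leg 3: γ = 1/√(1 − 0.9871²) = 1/√0.02563 = 6.246; τ_3 = 12.3/6.246 = 1.969 ms.
Leg 4: 44.4 ms is already measured in the proton's rest frame.
Total: 29.80 + 16.80 + 1.969 + 44.40 ms.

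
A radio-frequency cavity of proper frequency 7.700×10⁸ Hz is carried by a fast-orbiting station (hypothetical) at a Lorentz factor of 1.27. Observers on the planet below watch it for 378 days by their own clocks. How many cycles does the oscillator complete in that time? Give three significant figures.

N = 1.98×10¹⁶

γ = 1.27
During 378 days of lab time, the oscillator's proper time advances by τ = Δt/γ = 378/1.270 = 297.6 days = 2.572×10⁷ s.
N = f × τ = 7.700×10⁸ × 2.572×10⁷ = 1.980×10¹⁶.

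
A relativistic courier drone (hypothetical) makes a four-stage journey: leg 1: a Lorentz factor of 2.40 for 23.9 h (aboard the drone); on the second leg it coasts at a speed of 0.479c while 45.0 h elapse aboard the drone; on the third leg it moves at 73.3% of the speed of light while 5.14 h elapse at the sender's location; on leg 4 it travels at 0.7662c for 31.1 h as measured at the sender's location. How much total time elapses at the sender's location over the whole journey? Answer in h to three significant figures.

Leg 1: γ = 2.40; Δt_1 = 2.400 × 23.9 = 57.36 h.
Leg 2: γ = 1/√(1 − 0.479²) = 1/√0.7706 = 1.139; Δt_2 = 1.139 × 45.0 = 51.26 h.
Leg 3: 5.14 h is already measured at the sender's location.
Leg 4: 31.1 h is already measured at the sender's location.
Total: 57.36 + 51.26 + 5.140 + 31.10 h.

Δt = 145 h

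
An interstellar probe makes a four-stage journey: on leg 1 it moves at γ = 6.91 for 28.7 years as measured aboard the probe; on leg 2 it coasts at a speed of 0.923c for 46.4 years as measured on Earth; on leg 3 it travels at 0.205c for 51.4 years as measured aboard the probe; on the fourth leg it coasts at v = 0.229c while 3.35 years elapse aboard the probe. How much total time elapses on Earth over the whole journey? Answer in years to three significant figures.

Leg 1: γ = 6.91; Δt_1 = 6.910 × 28.7 = 198.3 years.
Leg 2: 46.4 years is already measured on Earth.
Leg 3: γ = 1/√(1 − 0.205²) = 1/√0.9580 = 1.022; Δt_3 = 1.022 × 51.4 = 52.52 years.
Leg 4: γ = 1/√(1 − 0.229²) = 1/√0.9476 = 1.027; Δt_4 = 1.027 × 3.35 = 3.441 years.
Total: 198.3 + 46.40 + 52.52 + 3.441 years.

Δt = 301 years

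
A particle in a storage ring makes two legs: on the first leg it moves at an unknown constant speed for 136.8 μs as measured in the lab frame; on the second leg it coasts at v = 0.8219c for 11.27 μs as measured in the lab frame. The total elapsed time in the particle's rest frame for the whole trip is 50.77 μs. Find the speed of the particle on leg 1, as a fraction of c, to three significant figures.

Leg 1: speed unknown; τ_1 = 136.8/γ_1.
Leg 2: γ = 1/√(1 − 0.8219²) = 1/√0.3245 = 1.756; τ_2 = 11.27/1.756 = 6.420 μs.
Total proper time: τ_1 + 6.420 = 50.77, so τ_1 = 50.77 − 6.420 = 44.35 μs.
γ_1 = 136.8/44.35 = 3.085; β = √(1 − 1/γ²) = √0.8949.

β = 0.946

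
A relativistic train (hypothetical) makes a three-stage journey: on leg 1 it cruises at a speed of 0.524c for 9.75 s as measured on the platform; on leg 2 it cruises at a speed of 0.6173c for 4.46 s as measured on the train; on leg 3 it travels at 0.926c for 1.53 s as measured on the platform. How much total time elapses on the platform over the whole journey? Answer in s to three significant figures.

Δt = 16.9 s

Leg 1: 9.75 s is already measured on the platform.
Leg 2: γ = 1/√(1 − 0.6173²) = 1/√0.6189 = 1.271; Δt_2 = 1.271 × 4.46 = 5.669 s.
Leg 3: 1.53 s is already measured on the platform.
Total: 9.750 + 5.669 + 1.530 s.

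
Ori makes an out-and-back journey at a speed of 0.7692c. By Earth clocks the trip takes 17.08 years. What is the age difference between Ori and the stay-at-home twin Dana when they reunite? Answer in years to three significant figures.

γ = 1/√(1 − 0.7692²) = 1/√0.4083 = 1.565
Ori's elapsed proper time: τ = 17.08/1.565 = 10.91 years.
Age gap = Δt − τ = 17.08 − 10.91 years.

Δt − τ = 6.17 years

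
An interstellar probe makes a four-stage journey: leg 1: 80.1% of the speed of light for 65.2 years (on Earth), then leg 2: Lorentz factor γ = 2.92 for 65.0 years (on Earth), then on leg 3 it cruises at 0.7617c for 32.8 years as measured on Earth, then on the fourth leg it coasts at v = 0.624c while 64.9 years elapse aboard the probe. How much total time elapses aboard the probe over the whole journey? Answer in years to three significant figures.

τ = 147 years

Leg 1: β = 0.801; γ = 1/√(1 − 0.801²) = 1/√0.3584 = 1.670; τ_1 = 65.2/1.670 = 39.03 years.
Leg 2: γ = 2.92; τ_2 = 65.0/2.920 = 22.26 years.
Leg 3: γ = 1/√(1 − 0.7617²) = 1/√0.4198 = 1.543; τ_3 = 32.8/1.543 = 21.25 years.
Leg 4: 64.9 years is already measured aboard the probe.
Total: 39.03 + 22.26 + 21.25 + 64.90 years.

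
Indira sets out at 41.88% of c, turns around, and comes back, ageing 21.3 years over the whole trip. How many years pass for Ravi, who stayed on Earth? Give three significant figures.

Δt = 23.5 years

β = 0.4188; γ = 1/√(1 − 0.4188²) = 1/√0.8246 = 1.101
Earth-frame duration is the dilated interval: Δt = γτ = 1.101 × 21.3 years.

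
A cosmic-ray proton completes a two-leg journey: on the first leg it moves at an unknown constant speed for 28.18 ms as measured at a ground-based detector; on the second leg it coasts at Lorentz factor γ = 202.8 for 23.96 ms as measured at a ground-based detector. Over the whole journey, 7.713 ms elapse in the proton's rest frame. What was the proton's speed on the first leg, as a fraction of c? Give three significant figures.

Leg 1: speed unknown; τ_1 = 28.18/γ_1.
Leg 2: γ = 202.8; τ_2 = 23.96/202.8 = 0.1181 ms.
Total proper time: τ_1 + 0.1181 = 7.713, so τ_1 = 7.713 − 0.1181 = 7.595 ms.
γ_1 = 28.18/7.595 = 3.710; β = √(1 − 1/γ²) = √0.9274.

β = 0.963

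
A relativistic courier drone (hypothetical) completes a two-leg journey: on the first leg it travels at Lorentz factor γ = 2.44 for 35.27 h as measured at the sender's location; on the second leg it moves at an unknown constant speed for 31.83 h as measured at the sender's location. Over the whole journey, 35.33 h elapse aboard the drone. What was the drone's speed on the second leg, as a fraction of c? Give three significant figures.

β = 0.755

Leg 1: γ = 2.44; τ_1 = 35.27/2.440 = 14.45 h.
Leg 2: speed unknown; τ_2 = 31.83/γ_2.
Total proper time: 14.45 + τ_2 = 35.33, so τ_2 = 35.33 − 14.45 = 20.88 h.
γ_2 = 31.83/20.88 = 1.525; β = √(1 − 1/γ²) = √0.5699.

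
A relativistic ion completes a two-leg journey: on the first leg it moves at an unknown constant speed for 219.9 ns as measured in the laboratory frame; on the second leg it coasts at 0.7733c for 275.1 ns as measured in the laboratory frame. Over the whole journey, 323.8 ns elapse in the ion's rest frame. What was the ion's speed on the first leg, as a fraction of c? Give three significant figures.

Leg 1: speed unknown; τ_1 = 219.9/γ_1.
Leg 2: γ = 1/√(1 − 0.7733²) = 1/√0.4020 = 1.577; τ_2 = 275.1/1.577 = 174.4 ns.
Total proper time: τ_1 + 174.4 = 323.8, so τ_1 = 323.8 − 174.4 = 149.4 ns.
γ_1 = 219.9/149.4 = 1.472; β = √(1 − 1/γ²) = √0.5386.

β = 0.734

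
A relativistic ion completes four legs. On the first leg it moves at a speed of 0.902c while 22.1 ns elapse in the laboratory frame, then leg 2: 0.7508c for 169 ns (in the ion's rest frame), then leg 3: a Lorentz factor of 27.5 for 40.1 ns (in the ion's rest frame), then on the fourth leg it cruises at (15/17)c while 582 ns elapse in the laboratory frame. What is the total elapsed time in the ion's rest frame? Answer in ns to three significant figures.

τ = 493 ns

Leg 1: γ = 1/√(1 − 0.902²) = 1/√0.1864 = 2.316; τ_1 = 22.1/2.316 = 9.541 ns.
Leg 2: 169 ns is already measured in the ion's rest frame.
Leg 3: 40.1 ns is already measured in the ion's rest frame.
Leg 4: γ = 1/√(1 − (15/17)²) = 17/8 = 2.125; τ_4 = 582/2.125 = 273.9 ns.
Total: 9.541 + 169.0 + 40.10 + 273.9 ns.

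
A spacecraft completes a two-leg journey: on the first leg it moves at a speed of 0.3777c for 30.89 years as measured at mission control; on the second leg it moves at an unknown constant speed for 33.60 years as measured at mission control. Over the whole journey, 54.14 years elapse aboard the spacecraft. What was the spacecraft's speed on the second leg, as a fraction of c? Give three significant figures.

Leg 1: γ = 1/√(1 − 0.3777²) = 1/√0.8573 = 1.080; τ_1 = 30.89/1.080 = 28.60 years.
Leg 2: speed unknown; τ_2 = 33.60/γ_2.
Total proper time: 28.60 + τ_2 = 54.14, so τ_2 = 54.14 − 28.60 = 25.54 years.
γ_2 = 33.60/25.54 = 1.316; β = √(1 − 1/γ²) = √0.4223.

β = 0.650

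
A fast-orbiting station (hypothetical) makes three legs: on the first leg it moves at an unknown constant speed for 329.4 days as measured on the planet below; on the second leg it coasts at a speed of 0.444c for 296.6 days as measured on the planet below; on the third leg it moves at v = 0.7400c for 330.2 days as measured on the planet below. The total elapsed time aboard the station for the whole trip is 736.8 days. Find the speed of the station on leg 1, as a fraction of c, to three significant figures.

Leg 1: speed unknown; τ_1 = 329.4/γ_1.
Leg 2: γ = 1/√(1 − 0.444²) = 1/√0.8029 = 1.116; τ_2 = 296.6/1.116 = 265.8 days.
Leg 3: γ = 1/√(1 − 0.7400²) = 1/√0.4524 = 1.487; τ_3 = 330.2/1.487 = 222.1 days.
Total proper time: τ_1 + 265.8 + 222.1 = 736.8, so τ_1 = 736.8 − 487.9 = 248.9 days.
γ_1 = 329.4/248.9 = 1.323; β = √(1 − 1/γ²) = √0.4288.

β = 0.655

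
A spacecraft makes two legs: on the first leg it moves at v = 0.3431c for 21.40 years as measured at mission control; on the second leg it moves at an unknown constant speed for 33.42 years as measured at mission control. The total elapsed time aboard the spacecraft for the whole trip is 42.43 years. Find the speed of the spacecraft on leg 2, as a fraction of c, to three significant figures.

β = 0.744

Leg 1: γ = 1/√(1 − 0.3431²) = 1/√0.8823 = 1.065; τ_1 = 21.40/1.065 = 20.10 years.
Leg 2: speed unknown; τ_2 = 33.42/γ_2.
Total proper time: 20.10 + τ_2 = 42.43, so τ_2 = 42.43 − 20.10 = 22.33 years.
γ_2 = 33.42/22.33 = 1.497; β = √(1 − 1/γ²) = √0.5536.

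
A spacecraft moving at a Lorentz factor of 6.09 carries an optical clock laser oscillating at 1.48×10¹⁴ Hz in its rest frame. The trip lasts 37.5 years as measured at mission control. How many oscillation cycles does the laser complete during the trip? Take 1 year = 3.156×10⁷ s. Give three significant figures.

γ = 6.09
The oscillator's own cycle count is N = f × τ where τ is the proper time aboard the spacecraft. τ = Δt/γ = 37.5/6.090 = 6.158 years = 1.943×10⁸ s.
N = 1.48×10¹⁴ × 1.943×10⁸ = 2.876×10²².

N = 2.88×10²²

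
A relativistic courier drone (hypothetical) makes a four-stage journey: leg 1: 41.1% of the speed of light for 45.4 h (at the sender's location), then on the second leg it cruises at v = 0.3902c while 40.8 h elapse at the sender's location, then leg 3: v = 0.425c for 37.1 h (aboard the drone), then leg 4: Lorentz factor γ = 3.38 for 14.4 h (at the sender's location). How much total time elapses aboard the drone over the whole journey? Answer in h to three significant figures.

τ = 120 h

Leg 1: β = 0.411; γ = 1/√(1 − 0.411²) = 1/√0.8311 = 1.097; τ_1 = 45.4/1.097 = 41.39 h.
Leg 2: γ = 1/√(1 − 0.3902²) = 1/√0.8477 = 1.086; τ_2 = 40.8/1.086 = 37.57 h.
Leg 3: 37.1 h is already measured aboard the drone.
Leg 4: γ = 3.38; τ_4 = 14.4/3.380 = 4.260 h.
Total: 41.39 + 37.57 + 37.10 + 4.260 h.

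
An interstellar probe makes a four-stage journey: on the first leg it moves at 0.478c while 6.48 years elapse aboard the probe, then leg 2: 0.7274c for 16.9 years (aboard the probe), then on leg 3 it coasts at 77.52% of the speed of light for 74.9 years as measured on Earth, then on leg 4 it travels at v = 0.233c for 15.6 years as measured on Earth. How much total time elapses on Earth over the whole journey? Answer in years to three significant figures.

Δt = 123 years

Leg 1: γ = 1/√(1 − 0.478²) = 1/√0.7715 = 1.138; Δt_1 = 1.138 × 6.48 = 7.377 years.
Leg 2: γ = 1/√(1 − 0.7274²) = 1/√0.4709 = 1.457; Δt_2 = 1.457 × 16.9 = 24.63 years.
Leg 3: 74.9 years is already measured on Earth.
Leg 4: 15.6 years is already measured on Earth.
Total: 7.377 + 24.63 + 74.90 + 15.60 years.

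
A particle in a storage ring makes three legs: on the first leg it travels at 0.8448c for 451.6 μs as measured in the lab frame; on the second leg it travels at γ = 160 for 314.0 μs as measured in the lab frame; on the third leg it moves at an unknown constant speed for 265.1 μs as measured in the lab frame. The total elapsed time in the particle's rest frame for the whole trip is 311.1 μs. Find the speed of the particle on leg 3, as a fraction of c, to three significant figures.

β = 0.967

Leg 1: γ = 1/√(1 − 0.8448²) = 1/√0.2863 = 1.869; τ_1 = 451.6/1.869 = 241.6 μs.
Leg 2: γ = 160; τ_2 = 314.0/160.0 = 1.962 μs.
Leg 3: speed unknown; τ_3 = 265.1/γ_3.
Total proper time: 241.6 + 1.962 + τ_3 = 311.1, so τ_3 = 311.1 − 243.6 = 67.49 μs.
γ_3 = 265.1/67.49 = 3.928; β = √(1 − 1/γ²) = √0.9352.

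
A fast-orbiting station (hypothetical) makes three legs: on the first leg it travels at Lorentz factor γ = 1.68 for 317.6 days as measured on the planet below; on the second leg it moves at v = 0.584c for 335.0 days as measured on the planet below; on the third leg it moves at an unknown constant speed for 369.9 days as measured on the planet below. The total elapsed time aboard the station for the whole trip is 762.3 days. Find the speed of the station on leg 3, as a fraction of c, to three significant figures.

β = 0.580

Leg 1: γ = 1.68; τ_1 = 317.6/1.680 = 189.0 days.
Leg 2: γ = 1/√(1 − 0.584²) = 1/√0.6589 = 1.232; τ_2 = 335.0/1.232 = 271.9 days.
Leg 3: speed unknown; τ_3 = 369.9/γ_3.
Total proper time: 189.0 + 271.9 + τ_3 = 762.3, so τ_3 = 762.3 − 461.0 = 301.3 days.
γ_3 = 369.9/301.3 = 1.228; β = √(1 − 1/γ²) = √0.3365.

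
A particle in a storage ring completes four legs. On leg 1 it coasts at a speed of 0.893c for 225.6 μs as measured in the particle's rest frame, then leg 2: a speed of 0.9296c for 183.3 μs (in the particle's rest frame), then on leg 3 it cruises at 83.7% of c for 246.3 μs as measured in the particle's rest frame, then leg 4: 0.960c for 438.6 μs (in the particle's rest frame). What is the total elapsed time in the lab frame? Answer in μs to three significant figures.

Leg 1: γ = 1/√(1 − 0.893²) = 1/√0.2026 = 2.222; Δt_1 = 2.222 × 225.6 = 501.3 μs.
Leg 2: γ = 1/√(1 − 0.9296²) = 1/√0.1358 = 2.713; Δt_2 = 2.713 × 183.3 = 497.3 μs.
Leg 3: β = 0.837; γ = 1/√(1 − 0.837²) = 1/√0.2994 = 1.827; Δt_3 = 1.827 × 246.3 = 450.1 μs.
Leg 4: γ = 1/√(1 − 0.960²) = 25/7 ≈ 3.571; Δt_4 = 3.571 × 438.6 = 1566 μs.
Total: 501.3 + 497.3 + 450.1 + 1566 μs.

Δt = 3020 μs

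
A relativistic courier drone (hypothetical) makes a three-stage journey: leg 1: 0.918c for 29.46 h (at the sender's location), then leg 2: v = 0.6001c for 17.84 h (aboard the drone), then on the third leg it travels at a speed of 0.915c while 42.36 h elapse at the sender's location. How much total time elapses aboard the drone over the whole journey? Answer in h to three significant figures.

Leg 1: γ = 1/√(1 − 0.918²) = 1/√0.1573 = 2.522; τ_1 = 29.46/2.522 = 11.68 h.
Leg 2: 17.84 h is already measured aboard the drone.
Leg 3: γ = 1/√(1 − 0.915²) = 1/√0.1628 = 2.479; τ_3 = 42.36/2.479 = 17.09 h.
Total: 11.68 + 17.84 + 17.09 h.

τ = 46.6 h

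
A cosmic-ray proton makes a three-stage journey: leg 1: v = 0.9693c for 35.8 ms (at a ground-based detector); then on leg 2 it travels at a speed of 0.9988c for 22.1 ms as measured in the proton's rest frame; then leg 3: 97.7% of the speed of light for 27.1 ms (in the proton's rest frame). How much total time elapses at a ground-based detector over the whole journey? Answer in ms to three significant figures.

Leg 1: 35.8 ms is already measured at a ground-based detector.
Leg 2: γ = 1/√(1 − 0.9988²) = 1/√0.002399 = 20.42; Δt_2 = 20.42 × 22.1 = 451.2 ms.
Leg 3: β = 0.977; γ = 1/√(1 − 0.977²) = 1/√0.04547 = 4.690; Δt_3 = 4.690 × 27.1 = 127.1 ms.
Total: 35.80 + 451.2 + 127.1 ms.

Δt = 614 ms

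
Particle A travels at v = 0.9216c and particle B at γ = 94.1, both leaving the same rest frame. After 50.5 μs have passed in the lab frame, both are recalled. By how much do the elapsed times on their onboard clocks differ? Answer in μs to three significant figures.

|τ_A − τ_B| = 19.1 μs

A: γ = 1/√(1 − 0.9216²) = 1/√0.1507 = 2.576; τ_A = 50.5/2.576 = 19.60 μs.
B: γ = 94.1; τ_B = 50.5/94.10 = 0.5367 μs.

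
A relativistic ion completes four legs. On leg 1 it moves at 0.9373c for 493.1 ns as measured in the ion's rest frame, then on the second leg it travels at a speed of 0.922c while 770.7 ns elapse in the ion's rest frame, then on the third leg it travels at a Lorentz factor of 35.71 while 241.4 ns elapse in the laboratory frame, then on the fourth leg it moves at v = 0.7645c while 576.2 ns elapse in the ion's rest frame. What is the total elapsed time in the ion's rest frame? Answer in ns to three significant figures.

Leg 1: 493.1 ns is already measured in the ion's rest frame.
Leg 2: 770.7 ns is already measured in the ion's rest frame.
Leg 3: γ = 35.71; τ_3 = 241.4/35.71 = 6.760 ns.
Leg 4: 576.2 ns is already measured in the ion's rest frame.
Total: 493.1 + 770.7 + 6.760 + 576.2 ns.

τ = 1850 ns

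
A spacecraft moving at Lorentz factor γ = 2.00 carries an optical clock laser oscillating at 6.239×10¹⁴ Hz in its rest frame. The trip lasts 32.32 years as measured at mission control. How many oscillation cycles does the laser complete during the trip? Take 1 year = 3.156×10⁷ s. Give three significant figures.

γ = 2.00
The oscillator's own cycle count is N = f × τ where τ is the proper time aboard the spacecraft. τ = Δt/γ = 32.32/2.000 = 16.16 years = 5.100×10⁸ s.
N = 6.239×10¹⁴ × 5.100×10⁸ = 3.182×10²³.

N = 3.18×10²³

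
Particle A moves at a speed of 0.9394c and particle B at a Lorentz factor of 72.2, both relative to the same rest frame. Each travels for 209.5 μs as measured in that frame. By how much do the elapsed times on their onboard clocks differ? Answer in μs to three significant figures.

|τ_A − τ_B| = 68.9 μs

A: γ = 1/√(1 − 0.9394²) = 1/√0.1175 = 2.917; τ_A = 209.5/2.917 = 71.82 μs.
B: γ = 72.2; τ_B = 209.5/72.20 = 2.902 μs.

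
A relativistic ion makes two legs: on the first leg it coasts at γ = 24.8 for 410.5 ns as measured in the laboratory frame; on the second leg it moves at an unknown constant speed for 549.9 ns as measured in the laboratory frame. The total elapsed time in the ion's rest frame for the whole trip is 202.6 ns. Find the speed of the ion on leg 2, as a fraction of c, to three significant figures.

β = 0.941

Leg 1: γ = 24.8; τ_1 = 410.5/24.80 = 16.55 ns.
Leg 2: speed unknown; τ_2 = 549.9/γ_2.
Total proper time: 16.55 + τ_2 = 202.6, so τ_2 = 202.6 − 16.55 = 186.0 ns.
γ_2 = 549.9/186.0 = 2.956; β = √(1 − 1/γ²) = √0.8855.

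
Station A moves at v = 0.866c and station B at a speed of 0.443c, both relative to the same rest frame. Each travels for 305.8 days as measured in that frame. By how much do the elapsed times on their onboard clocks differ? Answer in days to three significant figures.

A: γ = 1/√(1 − 0.866²) = 1/√0.2500 = 2.000; τ_A = 305.8/2.000 = 152.9 days.
B: γ = 1/√(1 − 0.443²) = 1/√0.8038 = 1.115; τ_B = 305.8/1.115 = 274.2 days.

|τ_A − τ_B| = 121 days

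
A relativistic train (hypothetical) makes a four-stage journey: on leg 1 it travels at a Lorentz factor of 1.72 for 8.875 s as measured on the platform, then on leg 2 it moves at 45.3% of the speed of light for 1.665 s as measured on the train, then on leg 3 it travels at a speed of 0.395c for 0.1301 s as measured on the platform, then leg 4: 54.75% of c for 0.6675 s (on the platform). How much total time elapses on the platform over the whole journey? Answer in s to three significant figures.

Leg 1: 8.875 s is already measured on the platform.
Leg 2: β = 0.453; γ = 1/√(1 − 0.453²) = 1/√0.7948 = 1.122; Δt_2 = 1.122 × 1.665 = 1.868 s.
Leg 3: 0.1301 s is already measured on the platform.
Leg 4: 0.6675 s is already measured on the platform.
Total: 8.875 + 1.868 + 0.1301 + 0.6675 s.

Δt = 11.5 s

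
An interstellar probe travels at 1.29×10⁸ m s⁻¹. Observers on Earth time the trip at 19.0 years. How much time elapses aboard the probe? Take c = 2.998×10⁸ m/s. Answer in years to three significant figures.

β = 1.29×10⁸/2.998×10⁸ = 0.4303; γ = 1/√(1 − 0.4303²) = 1.108
The interval measured on Earth is the dilated one; the clock aboard the probe measures the proper time τ = Δt/γ = 19.0/1.108 years.

τ = 17.2 years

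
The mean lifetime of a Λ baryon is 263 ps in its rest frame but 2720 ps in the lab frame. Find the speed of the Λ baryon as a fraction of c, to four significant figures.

γ = Δt/τ₀ = 2720/263 = 10.34
β = √(1 − 1/γ²) = √(1 − 0.009349) = √0.9907

β = 0.9953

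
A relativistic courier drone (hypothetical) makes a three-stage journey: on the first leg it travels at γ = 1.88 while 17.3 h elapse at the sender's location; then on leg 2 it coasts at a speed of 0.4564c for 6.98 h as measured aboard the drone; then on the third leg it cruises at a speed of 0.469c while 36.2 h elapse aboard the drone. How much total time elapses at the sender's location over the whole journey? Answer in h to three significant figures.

Δt = 66.1 h

Leg 1: 17.3 h is already measured at the sender's location.
Leg 2: γ = 1/√(1 − 0.4564²) = 1/√0.7917 = 1.124; Δt_2 = 1.124 × 6.98 = 7.845 h.
Leg 3: γ = 1/√(1 − 0.469²) = 1/√0.7800 = 1.132; Δt_3 = 1.132 × 36.2 = 40.99 h.
Total: 17.30 + 7.845 + 40.99 h.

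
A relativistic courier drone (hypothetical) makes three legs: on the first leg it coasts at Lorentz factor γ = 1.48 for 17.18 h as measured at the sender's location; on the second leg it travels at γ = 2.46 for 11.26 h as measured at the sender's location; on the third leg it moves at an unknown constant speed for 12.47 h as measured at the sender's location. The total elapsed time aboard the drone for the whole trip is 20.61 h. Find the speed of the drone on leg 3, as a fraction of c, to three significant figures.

β = 0.935

Leg 1: γ = 1.48; τ_1 = 17.18/1.480 = 11.61 h.
Leg 2: γ = 2.46; τ_2 = 11.26/2.460 = 4.577 h.
Leg 3: speed unknown; τ_3 = 12.47/γ_3.
Total proper time: 11.61 + 4.577 + τ_3 = 20.61, so τ_3 = 20.61 − 16.19 = 4.425 h.
γ_3 = 12.47/4.425 = 2.818; β = √(1 − 1/γ²) = √0.8741.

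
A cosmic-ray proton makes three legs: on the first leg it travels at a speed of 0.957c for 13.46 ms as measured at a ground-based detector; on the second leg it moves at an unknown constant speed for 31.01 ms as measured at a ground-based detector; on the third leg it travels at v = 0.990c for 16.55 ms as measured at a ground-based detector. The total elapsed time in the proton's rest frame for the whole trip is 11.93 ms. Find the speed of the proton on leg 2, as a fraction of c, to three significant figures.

Leg 1: γ = 1/√(1 − 0.957²) = 1/√0.08415 = 3.447; τ_1 = 13.46/3.447 = 3.905 ms.
Leg 2: speed unknown; τ_2 = 31.01/γ_2.
Leg 3: γ = 1/√(1 − 0.990²) = 1/√0.01990 = 7.089; τ_3 = 16.55/7.089 = 2.335 ms.
Total proper time: 3.905 + τ_2 + 2.335 = 11.93, so τ_2 = 11.93 − 6.239 = 5.691 ms.
γ_2 = 31.01/5.691 = 5.449; β = √(1 − 1/γ²) = √0.9663.

β = 0.983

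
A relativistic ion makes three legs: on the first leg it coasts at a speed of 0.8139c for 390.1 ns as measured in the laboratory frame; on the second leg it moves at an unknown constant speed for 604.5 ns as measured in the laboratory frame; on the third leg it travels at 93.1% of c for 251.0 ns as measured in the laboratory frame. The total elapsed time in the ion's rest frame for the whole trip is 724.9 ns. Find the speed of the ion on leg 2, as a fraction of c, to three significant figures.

Leg 1: γ = 1/√(1 − 0.8139²) = 1/√0.3376 = 1.721; τ_1 = 390.1/1.721 = 226.7 ns.
Leg 2: speed unknown; τ_2 = 604.5/γ_2.
Leg 3: β = 0.931; γ = 1/√(1 − 0.931²) = 1/√0.1332 = 2.740; τ_3 = 251.0/2.740 = 91.62 ns.
Total proper time: 226.7 + τ_2 + 91.62 = 724.9, so τ_2 = 724.9 − 318.3 = 406.6 ns.
γ_2 = 604.5/406.6 = 1.487; β = √(1 − 1/γ²) = √0.5475.

β = 0.740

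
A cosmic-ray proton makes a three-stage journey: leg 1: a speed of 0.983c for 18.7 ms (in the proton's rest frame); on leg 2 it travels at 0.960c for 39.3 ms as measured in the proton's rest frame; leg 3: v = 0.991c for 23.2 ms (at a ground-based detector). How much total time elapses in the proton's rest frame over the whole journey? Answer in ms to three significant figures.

τ = 61.1 ms

Leg 1: 18.7 ms is already measured in the proton's rest frame.
Leg 2: 39.3 ms is already measured in the proton's rest frame.
Leg 3: γ = 1/√(1 − 0.991²) = 1/√0.01792 = 7.470; τ_3 = 23.2/7.470 = 3.106 ms.
Total: 18.70 + 39.30 + 3.106 ms.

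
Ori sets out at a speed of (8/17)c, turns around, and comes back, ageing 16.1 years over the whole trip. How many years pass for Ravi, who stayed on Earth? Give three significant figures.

γ = 1/√(1 − (8/17)²) = 17/15 ≈ 1.133
Earth-frame duration is the dilated interval: Δt = γτ = 1.133 × 16.1 years.

Δt = 18.2 years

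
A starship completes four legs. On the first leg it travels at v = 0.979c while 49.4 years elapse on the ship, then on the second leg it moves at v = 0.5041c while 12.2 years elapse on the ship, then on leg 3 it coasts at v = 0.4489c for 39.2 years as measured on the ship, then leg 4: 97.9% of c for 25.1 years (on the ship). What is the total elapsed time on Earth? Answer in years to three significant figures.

Leg 1: γ = 1/√(1 − 0.979²) = 1/√0.04156 = 4.905; Δt_1 = 4.905 × 49.4 = 242.3 years.
Leg 2: γ = 1/√(1 − 0.5041²) = 1/√0.7459 = 1.158; Δt_2 = 1.158 × 12.2 = 14.13 years.
Leg 3: γ = 1/√(1 − 0.4489²) = 1/√0.7985 = 1.119; Δt_3 = 1.119 × 39.2 = 43.87 years.
Leg 4: β = 0.979; γ = 1/√(1 − 0.979²) = 1/√0.04156 = 4.905; Δt_4 = 4.905 × 25.1 = 123.1 years.
Total: 242.3 + 14.13 + 43.87 + 123.1 years.

Δt = 423 years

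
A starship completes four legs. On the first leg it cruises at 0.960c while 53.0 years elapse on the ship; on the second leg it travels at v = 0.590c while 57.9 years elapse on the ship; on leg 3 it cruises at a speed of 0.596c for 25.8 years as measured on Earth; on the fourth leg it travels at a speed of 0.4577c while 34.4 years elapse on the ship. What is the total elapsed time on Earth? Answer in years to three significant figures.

Leg 1: γ = 1/√(1 − 0.960²) = 25/7 ≈ 3.571; Δt_1 = 3.571 × 53.0 = 189.3 years.
Leg 2: γ = 1/√(1 − 0.590²) = 1/√0.6519 = 1.239; Δt_2 = 1.239 × 57.9 = 71.71 years.
Leg 3: 25.8 years is already measured on Earth.
Leg 4: γ = 1/√(1 − 0.4577²) = 1/√0.7905 = 1.125; Δt_4 = 1.125 × 34.4 = 38.69 years.
Total: 189.3 + 71.71 + 25.80 + 38.69 years.

Δt = 325 years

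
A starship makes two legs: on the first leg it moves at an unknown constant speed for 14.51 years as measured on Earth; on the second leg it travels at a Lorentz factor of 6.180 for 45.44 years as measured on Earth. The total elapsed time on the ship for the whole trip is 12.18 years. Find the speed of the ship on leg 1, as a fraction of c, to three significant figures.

Leg 1: speed unknown; τ_1 = 14.51/γ_1.
Leg 2: γ = 6.180; τ_2 = 45.44/6.180 = 7.353 years.
Total proper time: τ_1 + 7.353 = 12.18, so τ_1 = 12.18 − 7.353 = 4.827 years.
γ_1 = 14.51/4.827 = 3.006; β = √(1 − 1/γ²) = √0.8893.

β = 0.943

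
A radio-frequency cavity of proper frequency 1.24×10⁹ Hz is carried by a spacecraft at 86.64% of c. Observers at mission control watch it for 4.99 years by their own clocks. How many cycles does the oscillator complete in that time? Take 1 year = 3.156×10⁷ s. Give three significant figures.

N = 9.75×10¹⁶

β = 0.8664; γ = 1/√(1 − 0.8664²) = 1/√0.2494 = 2.003
During 4.99 years of lab time, the oscillator's proper time advances by τ = Δt/γ = 4.99/2.003 = 2.492 years = 7.864×10⁷ s.
N = f × τ = 1.24×10⁹ × 7.864×10⁷ = 9.751×10¹⁶.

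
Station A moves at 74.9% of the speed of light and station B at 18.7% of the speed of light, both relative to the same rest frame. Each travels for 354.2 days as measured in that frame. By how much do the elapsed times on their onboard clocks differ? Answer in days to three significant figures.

|τ_A − τ_B| = 113 days

A: β = 0.749; γ = 1/√(1 − 0.749²) = 1/√0.4390 = 1.509; τ_A = 354.2/1.509 = 234.7 days.
B: β = 0.187; γ = 1/√(1 − 0.187²) = 1/√0.9650 = 1.018; τ_B = 354.2/1.018 = 348.0 days.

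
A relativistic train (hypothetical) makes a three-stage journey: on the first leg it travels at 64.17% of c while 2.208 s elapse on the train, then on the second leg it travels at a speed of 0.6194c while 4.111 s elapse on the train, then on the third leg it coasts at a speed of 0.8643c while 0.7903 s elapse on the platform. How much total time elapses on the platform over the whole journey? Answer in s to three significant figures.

Leg 1: β = 0.6417; γ = 1/√(1 − 0.6417²) = 1/√0.5882 = 1.304; Δt_1 = 1.304 × 2.208 = 2.879 s.
Leg 2: γ = 1/√(1 − 0.6194²) = 1/√0.6163 = 1.274; Δt_2 = 1.274 × 4.111 = 5.236 s.
Leg 3: 0.7903 s is already measured on the platform.
Total: 2.879 + 5.236 + 0.7903 s.

Δt = 8.91 s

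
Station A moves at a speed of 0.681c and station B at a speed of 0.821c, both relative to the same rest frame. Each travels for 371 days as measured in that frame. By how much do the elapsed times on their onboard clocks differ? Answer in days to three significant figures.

A: γ = 1/√(1 − 0.681²) = 1/√0.5362 = 1.366; τ_A = 371/1.366 = 271.7 days.
B: γ = 1/√(1 − 0.821²) = 1/√0.3260 = 1.752; τ_B = 371/1.752 = 211.8 days.

|τ_A − τ_B| = 59.9 days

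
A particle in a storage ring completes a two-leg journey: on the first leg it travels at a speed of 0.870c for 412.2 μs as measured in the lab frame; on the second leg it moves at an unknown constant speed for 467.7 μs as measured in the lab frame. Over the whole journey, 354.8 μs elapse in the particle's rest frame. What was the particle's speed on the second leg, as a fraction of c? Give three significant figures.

Leg 1: γ = 1/√(1 − 0.870²) = 1/√0.2431 = 2.028; τ_1 = 412.2/2.028 = 203.2 μs.
Leg 2: speed unknown; τ_2 = 467.7/γ_2.
Total proper time: 203.2 + τ_2 = 354.8, so τ_2 = 354.8 − 203.2 = 151.6 μs.
γ_2 = 467.7/151.6 = 3.086; β = √(1 − 1/γ²) = √0.8950.

β = 0.946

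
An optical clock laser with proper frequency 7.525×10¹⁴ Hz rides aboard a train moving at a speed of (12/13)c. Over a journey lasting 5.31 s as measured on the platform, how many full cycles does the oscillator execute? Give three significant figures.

N = 1.54×10¹⁵

γ = 1/√(1 − (12/13)²) = 13/5 = 2.600
The oscillator's own cycle count is N = f × τ where τ is the proper time on the train. τ = Δt/γ = 5.31/2.600 = 2.042 s = 2.042×10⁰ s.
N = 7.525×10¹⁴ × 2.042×10⁰ = 1.537×10¹⁵.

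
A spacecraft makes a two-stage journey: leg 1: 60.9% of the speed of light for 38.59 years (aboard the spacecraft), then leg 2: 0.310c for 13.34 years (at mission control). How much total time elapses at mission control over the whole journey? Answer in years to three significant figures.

Leg 1: β = 0.609; γ = 1/√(1 − 0.609²) = 1/√0.6291 = 1.261; Δt_1 = 1.261 × 38.59 = 48.65 years.
Leg 2: 13.34 years is already measured at mission control.
Total: 48.65 + 13.34 years.

Δt = 62.0 years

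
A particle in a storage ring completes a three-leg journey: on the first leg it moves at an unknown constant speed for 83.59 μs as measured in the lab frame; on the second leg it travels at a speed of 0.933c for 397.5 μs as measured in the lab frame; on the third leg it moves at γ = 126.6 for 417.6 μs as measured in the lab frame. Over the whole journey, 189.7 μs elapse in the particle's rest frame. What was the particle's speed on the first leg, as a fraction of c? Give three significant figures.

β = 0.855

Leg 1: speed unknown; τ_1 = 83.59/γ_1.
Leg 2: γ = 1/√(1 − 0.933²) = 1/√0.1295 = 2.779; τ_2 = 397.5/2.779 = 143.1 μs.
Leg 3: γ = 126.6; τ_3 = 417.6/126.6 = 3.299 μs.
Total proper time: τ_1 + 143.1 + 3.299 = 189.7, so τ_1 = 189.7 − 146.3 = 43.35 μs.
γ_1 = 83.59/43.35 = 1.928; β = √(1 − 1/γ²) = √0.7310.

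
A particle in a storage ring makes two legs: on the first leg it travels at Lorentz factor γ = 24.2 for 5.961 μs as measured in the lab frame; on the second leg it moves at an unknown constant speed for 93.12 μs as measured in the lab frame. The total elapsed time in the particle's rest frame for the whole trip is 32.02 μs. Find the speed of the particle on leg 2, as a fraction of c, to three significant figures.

Leg 1: γ = 24.2; τ_1 = 5.961/24.20 = 0.2463 μs.
Leg 2: speed unknown; τ_2 = 93.12/γ_2.
Total proper time: 0.2463 + τ_2 = 32.02, so τ_2 = 32.02 − 0.2463 = 31.77 μs.
γ_2 = 93.12/31.77 = 2.931; β = √(1 − 1/γ²) = √0.8836.

β = 0.940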